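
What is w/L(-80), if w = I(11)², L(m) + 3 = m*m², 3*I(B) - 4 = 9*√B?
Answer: -907/4608027 - 8*√11/512003 ≈ -0.00024865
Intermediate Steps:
I(B) = 4/3 + 3*√B (I(B) = 4/3 + (9*√B)/3 = 4/3 + 3*√B)
L(m) = -3 + m³ (L(m) = -3 + m*m² = -3 + m³)
w = (4/3 + 3*√11)² ≈ 127.31
w/L(-80) = (907/9 + 8*√11)/(-3 + (-80)³) = (907/9 + 8*√11)/(-3 - 512000) = (907/9 + 8*√11)/(-512003) = (907/9 + 8*√11)*(-1/512003) = -907/4608027 - 8*√11/512003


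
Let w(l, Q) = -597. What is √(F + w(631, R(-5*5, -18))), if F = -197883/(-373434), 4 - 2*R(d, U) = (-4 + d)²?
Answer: I*√9242168479590/124478 ≈ 24.423*I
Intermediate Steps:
R(d, U) = 2 - (-4 + d)²/2
F = 65961/124478 (F = -197883*(-1/373434) = 65961/124478 ≈ 0.52990)
√(F + w(631, R(-5*5, -18))) = √(65961/124478 - 597) = √(-74247405/124478) = I*√9242168479590/124478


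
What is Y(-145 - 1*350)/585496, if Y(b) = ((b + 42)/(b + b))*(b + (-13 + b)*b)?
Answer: 229671/1170992 ≈ 0.19613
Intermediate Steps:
Y(b) = (42 + b)*(b + b*(-13 + b))/(2*b) (Y(b) = ((42 + b)/((2*b)))*(b + b*(-13 + b)) = ((42 + b)*(1/(2*b)))*(b + b*(-13 + b)) = ((42 + b)/(2*b))*(b + b*(-13 + b)) = (42 + b)*(b + b*(-13 + b))/(2*b))
Y(-145 - 1*350)/585496 = (-252 + (-145 - 1*350)²/2 + 15*(-145 - 1*350))/585496 = (-252 + (-145 - 350)²/2 + 15*(-145 - 350))*(1/585496) = (-252 + (½)*(-495)² + 15*(-495))*(1/585496) = (-252 + (½)*245025 - 7425)*(1/585496) = (-252 + 245025/2 - 7425)*(1/585496) = (229671/2)*(1/585496) = 229671/1170992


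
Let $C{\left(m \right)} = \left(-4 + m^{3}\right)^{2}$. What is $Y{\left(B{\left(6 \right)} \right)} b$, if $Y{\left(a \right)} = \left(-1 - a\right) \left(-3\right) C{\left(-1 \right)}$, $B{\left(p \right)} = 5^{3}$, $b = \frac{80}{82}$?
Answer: $\frac{378000}{41} \approx 9219.5$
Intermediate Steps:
$b = \frac{40}{41}$ ($b = 80 \cdot \frac{1}{82} = \frac{40}{41} \approx 0.97561$)
$B{\left(p \right)} = 125$
$Y{\left(a \right)} = 75 + 75 a$ ($Y{\left(a \right)} = \left(-1 - a\right) \left(-3\right) \left(-4 + \left(-1\right)^{3}\right)^{2} = \left(3 + 3 a\right) \left(-4 - 1\right)^{2} = \left(3 + 3 a\right) \left(-5\right)^{2} = \left(3 + 3 a\right) 25 = 75 + 75 a$)
$Y{\left(B{\left(6 \right)} \right)} b = \left(75 + 75 \cdot 125\right) \frac{40}{41} = \left(75 + 9375\right) \frac{40}{41} = 9450 \cdot \frac{40}{41} = \frac{378000}{41}$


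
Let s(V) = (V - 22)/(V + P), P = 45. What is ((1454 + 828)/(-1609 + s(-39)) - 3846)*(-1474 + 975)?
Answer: 18651413418/9715 ≈ 1.9199e+6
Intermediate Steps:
s(V) = (-22 + V)/(45 + V) (s(V) = (V - 22)/(V + 45) = (-22 + V)/(45 + V))
((1454 + 828)/(-1609 + s(-39)) - 3846)*(-1474 + 975) = ((1454 + 828)/(-1609 + (-22 - 39)/(45 - 39)) - 3846)*(-1474 + 975) = (2282/(-1609 - 61/6) - 3846)*(-499) = (2282/(-9715/6) - 3846)*(-499) = (2282*(-6/9715) - 3846)*(-499) = (-13692/9715 - 3846)*(-499) = -37377582/9715*(-499) = 18651413418/9715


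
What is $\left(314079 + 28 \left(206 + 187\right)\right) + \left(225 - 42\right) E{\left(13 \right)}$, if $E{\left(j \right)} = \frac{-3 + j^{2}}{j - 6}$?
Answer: $\frac{2305959}{7} \approx 3.2942 \cdot 10^{5}$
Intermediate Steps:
$E{\left(j \right)} = \frac{-3 + j^{2}}{-6 + j}$
$\left(314079 + 28 \left(206 + 187\right)\right) + \left(225 - 42\right) E{\left(13 \right)} = \left(314079 + 28 \left(206 + 187\right)\right) + \left(225 - 42\right) \frac{-3 + 13^{2}}{-6 + 13} = \left(314079 + 28 \cdot 393\right) + \left(225 - 42\right) \frac{-3 + 169}{7} = \left(314079 + 11004\right) + \left(225 - 42\right) \frac{1}{7} \cdot 166 = 325083 + 183 \cdot \frac{166}{7} = 325083 + \frac{30378}{7} = \frac{2305959}{7}$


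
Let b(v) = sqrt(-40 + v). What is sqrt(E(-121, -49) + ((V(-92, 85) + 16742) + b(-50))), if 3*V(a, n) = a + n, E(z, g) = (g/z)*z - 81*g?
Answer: sqrt(185937 + 27*I*sqrt(10))/3 ≈ 143.73 + 0.033001*I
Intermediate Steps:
E(z, g) = -80*g (E(z, g) = g - 81*g = -80*g)
V(a, n) = a/3 + n/3 (V(a, n) = (a + n)/3 = a/3 + n/3)
sqrt(E(-121, -49) + ((V(-92, 85) + 16742) + b(-50))) = sqrt(-80*(-49) + ((((1/3)*(-92) + (1/3)*85) + 16742) + sqrt(-40 - 50))) = sqrt(3920 + (((-92/3 + 85/3) + 16742) + sqrt(-90))) = sqrt(3920 + ((-7/3 + 16742) + 3*I*sqrt(10))) = sqrt(3920 + (50219/3 + 3*I*sqrt(10))) = sqrt(61979/3 + 3*I*sqrt(10))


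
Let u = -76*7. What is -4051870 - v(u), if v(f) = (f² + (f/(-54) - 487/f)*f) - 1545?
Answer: -116845762/27 ≈ -4.3276e+6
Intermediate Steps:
u = -532
v(f) = -1545 + f² + f*(-487/f - f/54) (v(f) = (f² + (f*(-1/54) - 487/f)*f) - 1545 = (f² + (-f/54 - 487/f)*f) - 1545 = (f² + (-487/f - f/54)*f) - 1545 = (f² + f*(-487/f - f/54)) - 1545 = -1545 + f² + f*(-487/f - f/54))
-4051870 - v(u) = -4051870 - (-2032 + (53/54)*(-532)²) = -4051870 - (-2032 + (53/54)*283024) = -4051870 - (-2032 + 7500136/27) = -4051870 - 1*7445272/27 = -4051870 - 7445272/27 = -116845762/27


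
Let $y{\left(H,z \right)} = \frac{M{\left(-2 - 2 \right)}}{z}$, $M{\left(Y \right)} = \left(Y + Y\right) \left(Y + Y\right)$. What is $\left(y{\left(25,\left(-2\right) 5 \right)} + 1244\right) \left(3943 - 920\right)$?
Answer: $\frac{18706324}{5} \approx 3.7413 \cdot 10^{6}$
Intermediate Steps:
$M{\left(Y \right)} = 4 Y^{2}$ ($M{\left(Y \right)} = 2 Y 2 Y = 4 Y^{2}$)
$y{\left(H,z \right)} = \frac{64}{z}$ ($y{\left(H,z \right)} = \frac{4 \left(-2 - 2\right)^{2}}{z} = \frac{4 \left(-4\right)^{2}}{z} = \frac{4 \cdot 16}{z} = \frac{64}{z}$)
$\left(y{\left(25,\left(-2\right) 5 \right)} + 1244\right) \left(3943 - 920\right) = \left(\frac{64}{\left(-2\right) 5} + 1244\right) \left(3943 - 920\right) = \left(\frac{64}{-10} + 1244\right) 3023 = \left(64 \left(- \frac{1}{10}\right) + 1244\right) 3023 = \left(- \frac{32}{5} + 1244\right) 3023 = \frac{6188}{5} \cdot 3023 = \frac{18706324}{5}$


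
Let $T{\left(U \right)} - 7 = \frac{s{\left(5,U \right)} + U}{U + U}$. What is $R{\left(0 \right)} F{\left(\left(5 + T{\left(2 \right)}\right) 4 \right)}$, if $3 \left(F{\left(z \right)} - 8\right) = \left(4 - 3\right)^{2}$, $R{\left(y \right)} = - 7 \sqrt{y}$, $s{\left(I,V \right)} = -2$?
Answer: $0$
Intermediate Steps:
$T{\left(U \right)} = 7 + \frac{-2 + U}{2 U}$ ($T{\left(U \right)} = 7 + \frac{-2 + U}{U + U} = 7 + \frac{-2 + U}{2 U}$)
$F{\left(z \right)} = \frac{25}{3}$ ($F{\left(z \right)} = 8 + \frac{\left(4 - 3\right)^{2}}{3} = 8 + \frac{1^{2}}{3} = 8 + \frac{1}{3} \cdot 1 = 8 + \frac{1}{3} = \frac{25}{3}$)
$R{\left(0 \right)} F{\left(\left(5 + T{\left(2 \right)}\right) 4 \right)} = - 7 \sqrt{0} \cdot \frac{25}{3} = \left(-7\right) 0 \cdot \frac{25}{3} = 0 \cdot \frac{25}{3} = 0$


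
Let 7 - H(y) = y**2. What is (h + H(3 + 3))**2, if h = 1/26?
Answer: 567009/676 ≈ 838.77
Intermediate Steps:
H(y) = 7 - y**2
h = 1/26 ≈ 0.038462
(h + H(3 + 3))**2 = (1/26 + (7 - (3 + 3)**2))**2 = (1/26 + (7 - 1*6**2))**2 = (1/26 + (7 - 1*36))**2 = (1/26 + (7 - 36))**2 = (1/26 - 29)**2 = (-753/26)**2 = 567009/676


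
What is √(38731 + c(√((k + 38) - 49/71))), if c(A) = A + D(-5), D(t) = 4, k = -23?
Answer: √(195263135 + 142*√18034)/71 ≈ 196.82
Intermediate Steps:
c(A) = 4 + A (c(A) = A + 4 = 4 + A)
√(38731 + c(√((k + 38) - 49/71))) = √(38731 + (4 + √((-23 + 38) - 49/71))) = √(38731 + (4 + √(15 - 49*1/71))) = √(38731 + (4 + √(15 - 49/71))) = √(38731 + (4 + √(1016/71))) = √(38731 + (4 + 2*√18034/71)) = √(38735 + 2*√18034/71)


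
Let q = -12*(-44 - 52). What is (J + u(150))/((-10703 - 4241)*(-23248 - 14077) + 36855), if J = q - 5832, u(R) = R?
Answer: -906/111564331 ≈ -8.1209e-6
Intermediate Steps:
q = 1152 (q = -12*(-96) = 1152)
J = -4680 (J = 1152 - 5832 = -4680)
(J + u(150))/((-10703 - 4241)*(-23248 - 14077) + 36855) = (-4680 + 150)/((-10703 - 4241)*(-23248 - 14077) + 36855) = -4530/(-14944*(-37325) + 36855) = -4530/(557784800 + 36855) = -4530/557821655 = -4530*1/557821655 = -906/111564331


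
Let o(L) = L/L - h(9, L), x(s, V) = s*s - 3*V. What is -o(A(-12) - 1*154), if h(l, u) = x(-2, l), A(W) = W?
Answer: -24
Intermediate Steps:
x(s, V) = s**2 - 3*V
h(l, u) = 4 - 3*l (h(l, u) = (-2)**2 - 3*l = 4 - 3*l)
o(L) = 24 (o(L) = L/L - (4 - 3*9) = 1 - (4 - 27) = 1 - 1*(-23) = 1 + 23 = 24)
-o(A(-12) - 1*154) = -1*24 = -24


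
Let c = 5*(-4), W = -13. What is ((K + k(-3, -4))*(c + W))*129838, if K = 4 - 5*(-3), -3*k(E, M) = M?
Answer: -87121298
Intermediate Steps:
k(E, M) = -M/3
K = 19 (K = 4 + 15 = 19)
c = -20
((K + k(-3, -4))*(c + W))*129838 = ((19 - ⅓*(-4))*(-20 - 13))*129838 = ((19 + 4/3)*(-33))*129838 = ((61/3)*(-33))*129838 = -671*129838 = -87121298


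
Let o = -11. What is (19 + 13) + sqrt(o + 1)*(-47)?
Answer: 32 - 47*I*sqrt(10) ≈ 32.0 - 148.63*I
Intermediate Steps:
(19 + 13) + sqrt(o + 1)*(-47) = (19 + 13) + sqrt(-11 + 1)*(-47) = 32 + sqrt(-10)*(-47) = 32 + (I*sqrt(10))*(-47) = 32 - 47*I*sqrt(10)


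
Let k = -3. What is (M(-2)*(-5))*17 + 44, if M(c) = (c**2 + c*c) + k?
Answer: -381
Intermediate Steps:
M(c) = -3 + 2*c**2 (M(c) = (c**2 + c*c) - 3 = (c**2 + c**2) - 3 = 2*c**2 - 3 = -3 + 2*c**2)
(M(-2)*(-5))*17 + 44 = ((-3 + 2*(-2)**2)*(-5))*17 + 44 = ((-3 + 2*4)*(-5))*17 + 44 = ((-3 + 8)*(-5))*17 + 44 = (5*(-5))*17 + 44 = -25*17 + 44 = -425 + 44 = -381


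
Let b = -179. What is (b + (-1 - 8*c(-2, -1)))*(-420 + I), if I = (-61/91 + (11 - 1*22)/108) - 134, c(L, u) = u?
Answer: 234448943/2457 ≈ 95421.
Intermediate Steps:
I = -1324541/9828 (I = (-61*1/91 + (11 - 22)*(1/108)) - 134 = (-61/91 - 11*1/108) - 134 = (-61/91 - 11/108) - 134 = -7589/9828 - 134 = -1324541/9828 ≈ -134.77)
(b + (-1 - 8*c(-2, -1)))*(-420 + I) = (-179 + (-1 - 8*(-1)))*(-420 - 1324541/9828) = (-179 + (-1 + 8))*(-5452301/9828) = (-179 + 7)*(-5452301/9828) = -172*(-5452301/9828) = 234448943/2457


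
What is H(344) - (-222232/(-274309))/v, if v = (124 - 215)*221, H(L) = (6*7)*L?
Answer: 79704245886184/5516628299 ≈ 14448.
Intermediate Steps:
H(L) = 42*L
v = -20111 (v = -91*221 = -20111)
H(344) - (-222232/(-274309))/v = 42*344 - (-222232/(-274309))/(-20111) = 14448 - (-222232*(-1/274309))*(-1)/20111 = 14448 - 222232*(-1)/(274309*20111) = 14448 - 1*(-222232/5516628299) = 14448 + 222232/5516628299 = 79704245886184/5516628299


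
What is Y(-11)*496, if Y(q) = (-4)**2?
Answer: 7936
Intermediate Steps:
Y(q) = 16
Y(-11)*496 = 16*496 = 7936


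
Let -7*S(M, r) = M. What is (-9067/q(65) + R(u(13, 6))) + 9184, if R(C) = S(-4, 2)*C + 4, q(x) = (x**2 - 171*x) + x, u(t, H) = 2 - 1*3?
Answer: 62713267/6825 ≈ 9188.8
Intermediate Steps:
u(t, H) = -1 (u(t, H) = 2 - 3 = -1)
q(x) = x**2 - 170*x
S(M, r) = -M/7
R(C) = 4 + 4*C/7 (R(C) = (-1/7*(-4))*C + 4 = 4*C/7 + 4 = 4 + 4*C/7)
(-9067/q(65) + R(u(13, 6))) + 9184 = (-9067*1/(65*(-170 + 65)) + (4 + (4/7)*(-1))) + 9184 = (-9067/(65*(-105)) + (4 - 4/7)) + 9184 = (-9067/(-6825) + 24/7) + 9184 = (-9067*(-1/6825) + 24/7) + 9184 = (9067/6825 + 24/7) + 9184 = 32467/6825 + 9184 = 62713267/6825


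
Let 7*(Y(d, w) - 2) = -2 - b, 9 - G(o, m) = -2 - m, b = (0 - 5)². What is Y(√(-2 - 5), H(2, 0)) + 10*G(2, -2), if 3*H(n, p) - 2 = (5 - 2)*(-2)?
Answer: 617/7 ≈ 88.143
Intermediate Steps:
b = 25 (b = (-5)² = 25)
H(n, p) = -4/3 (H(n, p) = ⅔ + ((5 - 2)*(-2))/3 = ⅔ + (3*(-2))/3 = ⅔ + (⅓)*(-6) = ⅔ - 2 = -4/3)
G(o, m) = 11 + m (G(o, m) = 9 - (-2 - m) = 9 + (2 + m) = 11 + m)
Y(d, w) = -13/7 (Y(d, w) = 2 + (-2 - 1*25)/7 = 2 + (-2 - 25)/7 = 2 + (⅐)*(-27) = 2 - 27/7 = -13/7)
Y(√(-2 - 5), H(2, 0)) + 10*G(2, -2) = -13/7 + 10*(11 - 2) = -13/7 + 10*9 = -13/7 + 90 = 617/7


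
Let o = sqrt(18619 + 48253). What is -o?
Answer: -2*sqrt(16718) ≈ -258.60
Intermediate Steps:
o = 2*sqrt(16718) (o = sqrt(66872) = 2*sqrt(16718) ≈ 258.60)
-o = -2*sqrt(16718)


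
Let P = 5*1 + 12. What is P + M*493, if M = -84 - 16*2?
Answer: -57171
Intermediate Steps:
M = -116 (M = -84 - 32 = -116)
P = 17 (P = 5 + 12 = 17)
P + M*493 = 17 - 116*493 = 17 - 57188 = -57171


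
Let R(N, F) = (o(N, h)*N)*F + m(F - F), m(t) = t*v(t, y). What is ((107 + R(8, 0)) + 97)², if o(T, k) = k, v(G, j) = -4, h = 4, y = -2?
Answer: 41616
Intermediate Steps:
m(t) = -4*t (m(t) = t*(-4) = -4*t)
R(N, F) = 4*F*N (R(N, F) = (4*N)*F - 4*(F - F) = 4*F*N - 4*0 = 4*F*N + 0 = 4*F*N)
((107 + R(8, 0)) + 97)² = ((107 + 4*0*8) + 97)² = ((107 + 0) + 97)² = (107 + 97)² = 204² = 41616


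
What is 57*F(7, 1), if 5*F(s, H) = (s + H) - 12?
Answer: -228/5 ≈ -45.600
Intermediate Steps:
F(s, H) = -12/5 + H/5 + s/5 (F(s, H) = ((s + H) - 12)/5 = ((H + s) - 12)/5 = (-12 + H + s)/5 = -12/5 + H/5 + s/5)
57*F(7, 1) = 57*(-12/5 + (⅕)*1 + (⅕)*7) = 57*(-12/5 + ⅕ + 7/5) = 57*(-⅘) = -228/5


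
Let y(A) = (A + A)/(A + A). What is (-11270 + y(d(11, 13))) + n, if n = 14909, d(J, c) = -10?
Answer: 3640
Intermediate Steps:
y(A) = 1 (y(A) = (2*A)/((2*A)) = (2*A)*(1/(2*A)) = 1)
(-11270 + y(d(11, 13))) + n = (-11270 + 1) + 14909 = -11269 + 14909 = 3640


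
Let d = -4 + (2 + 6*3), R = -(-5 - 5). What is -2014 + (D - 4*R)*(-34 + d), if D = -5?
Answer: -1204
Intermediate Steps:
R = 10 (R = -1*(-10) = 10)
d = 16 (d = -4 + (2 + 18) = -4 + 20 = 16)
-2014 + (D - 4*R)*(-34 + d) = -2014 + (-5 - 4*10)*(-34 + 16) = -2014 + (-5 - 40)*(-18) = -2014 - 45*(-18) = -2014 + 810 = -1204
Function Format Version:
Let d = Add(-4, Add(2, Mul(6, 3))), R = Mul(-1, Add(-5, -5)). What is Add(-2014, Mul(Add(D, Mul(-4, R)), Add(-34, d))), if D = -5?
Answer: -1204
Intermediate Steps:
R = 10 (R = Mul(-1, -10) = 10)
d = 16 (d = Add(-4, Add(2, 18)) = Add(-4, 20) = 16)
Add(-2014, Mul(Add(D, Mul(-4, R)), Add(-34, d))) = Add(-2014, Mul(Add(-5, Mul(-4, 10)), Add(-34, 16))) = Add(-2014, Mul(Add(-5, -40), -18)) = Add(-2014, Mul(-45, -18)) = Add(-2014, 810) = -1204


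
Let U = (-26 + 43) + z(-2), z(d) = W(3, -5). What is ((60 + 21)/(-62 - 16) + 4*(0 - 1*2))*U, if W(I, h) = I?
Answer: -2350/13 ≈ -180.77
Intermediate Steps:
z(d) = 3
U = 20 (U = (-26 + 43) + 3 = 17 + 3 = 20)
((60 + 21)/(-62 - 16) + 4*(0 - 1*2))*U = ((60 + 21)/(-62 - 16) + 4*(0 - 1*2))*20 = (81/(-78) + 4*(0 - 2))*20 = (81*(-1/78) + 4*(-2))*20 = (-27/26 - 8)*20 = -235/26*20 = -2350/13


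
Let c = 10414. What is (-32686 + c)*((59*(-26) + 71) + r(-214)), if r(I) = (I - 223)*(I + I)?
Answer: -4133081856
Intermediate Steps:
r(I) = 2*I*(-223 + I) (r(I) = (-223 + I)*(2*I) = 2*I*(-223 + I))
(-32686 + c)*((59*(-26) + 71) + r(-214)) = (-32686 + 10414)*((59*(-26) + 71) + 2*(-214)*(-223 - 214)) = -22272*((-1534 + 71) + 2*(-214)*(-437)) = -22272*(-1463 + 187036) = -22272*185573 = -4133081856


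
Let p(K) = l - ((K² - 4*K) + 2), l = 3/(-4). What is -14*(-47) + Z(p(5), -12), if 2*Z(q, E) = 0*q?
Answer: 658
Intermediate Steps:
l = -¾ (l = 3*(-¼) = -¾ ≈ -0.75000)
p(K) = -11/4 - K² + 4*K (p(K) = -¾ - ((K² - 4*K) + 2) = -¾ - (2 + K² - 4*K) = -¾ + (-2 - K² + 4*K) = -11/4 - K² + 4*K)
Z(q, E) = 0 (Z(q, E) = (0*q)/2 = (½)*0 = 0)
-14*(-47) + Z(p(5), -12) = -14*(-47) + 0 = 658 + 0 = 658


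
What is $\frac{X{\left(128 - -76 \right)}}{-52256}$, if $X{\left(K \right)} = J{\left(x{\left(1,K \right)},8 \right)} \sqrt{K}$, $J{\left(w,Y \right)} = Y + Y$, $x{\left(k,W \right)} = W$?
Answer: $- \frac{\sqrt{51}}{1633} \approx -0.0043732$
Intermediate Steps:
$J{\left(w,Y \right)} = 2 Y$
$X{\left(K \right)} = 16 \sqrt{K}$ ($X{\left(K \right)} = 2 \cdot 8 \sqrt{K} = 16 \sqrt{K}$)
$\frac{X{\left(128 - -76 \right)}}{-52256} = \frac{16 \sqrt{128 - -76}}{-52256} = 16 \sqrt{128 + 76} \left(- \frac{1}{52256}\right) = 16 \sqrt{204} \left(- \frac{1}{52256}\right) = 16 \cdot 2 \sqrt{51} \left(- \frac{1}{52256}\right) = 32 \sqrt{51} \left(- \frac{1}{52256}\right) = - \frac{\sqrt{51}}{1633}$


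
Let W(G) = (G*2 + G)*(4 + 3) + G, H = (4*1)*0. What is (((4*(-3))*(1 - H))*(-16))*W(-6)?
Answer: -25344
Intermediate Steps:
H = 0 (H = 4*0 = 0)
W(G) = 22*G (W(G) = (2*G + G)*7 + G = (3*G)*7 + G = 21*G + G = 22*G)
(((4*(-3))*(1 - H))*(-16))*W(-6) = (((4*(-3))*(1 - 1*0))*(-16))*(22*(-6)) = (-12*(1 + 0)*(-16))*(-132) = (-12*1*(-16))*(-132) = -12*(-16)*(-132) = 192*(-132) = -25344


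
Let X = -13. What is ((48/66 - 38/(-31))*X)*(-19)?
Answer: 164502/341 ≈ 482.41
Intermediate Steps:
((48/66 - 38/(-31))*X)*(-19) = ((48/66 - 38/(-31))*(-13))*(-19) = ((48*(1/66) - 38*(-1/31))*(-13))*(-19) = ((8/11 + 38/31)*(-13))*(-19) = ((666/341)*(-13))*(-19) = -8658/341*(-19) = 164502/341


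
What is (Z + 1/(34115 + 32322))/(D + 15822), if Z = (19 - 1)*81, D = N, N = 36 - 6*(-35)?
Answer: 96865147/1067509716 ≈ 0.090739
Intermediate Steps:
N = 246 (N = 36 + 210 = 246)
D = 246
Z = 1458 (Z = 18*81 = 1458)
(Z + 1/(34115 + 32322))/(D + 15822) = (1458 + 1/(34115 + 32322))/(246 + 15822) = (1458 + 1/66437)/16068 = (1458 + 1/66437)*(1/16068) = (96865147/66437)*(1/16068) = 96865147/1067509716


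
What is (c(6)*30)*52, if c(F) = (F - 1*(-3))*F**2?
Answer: 505440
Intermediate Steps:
c(F) = F**2*(3 + F) (c(F) = (F + 3)*F**2 = (3 + F)*F**2 = F**2*(3 + F))
(c(6)*30)*52 = ((6**2*(3 + 6))*30)*52 = ((36*9)*30)*52 = (324*30)*52 = 9720*52 = 505440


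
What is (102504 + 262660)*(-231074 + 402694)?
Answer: 62669445680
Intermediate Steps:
(102504 + 262660)*(-231074 + 402694) = 365164*171620 = 62669445680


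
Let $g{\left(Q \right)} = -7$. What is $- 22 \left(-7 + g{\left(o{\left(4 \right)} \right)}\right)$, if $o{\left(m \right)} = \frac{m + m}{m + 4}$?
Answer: $308$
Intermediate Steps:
$o{\left(m \right)} = \frac{2 m}{4 + m}$
$- 22 \left(-7 + g{\left(o{\left(4 \right)} \right)}\right) = - 22 \left(-7 - 7\right) = \left(-22\right) \left(-14\right) = 308$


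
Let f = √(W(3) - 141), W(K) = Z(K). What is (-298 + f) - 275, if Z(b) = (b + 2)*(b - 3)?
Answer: -573 + I*√141 ≈ -573.0 + 11.874*I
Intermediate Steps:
Z(b) = (-3 + b)*(2 + b) (Z(b) = (2 + b)*(-3 + b) = (-3 + b)*(2 + b))
W(K) = -6 + K² - K
f = I*√141 (f = √((-6 + 3² - 1*3) - 141) = √((-6 + 9 - 3) - 141) = √(0 - 141) = √(-141) = I*√141 ≈ 11.874*I)
(-298 + f) - 275 = (-298 + I*√141) - 275 = -573 + I*√141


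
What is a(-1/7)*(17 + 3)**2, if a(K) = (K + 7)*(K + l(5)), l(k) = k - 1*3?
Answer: 249600/49 ≈ 5093.9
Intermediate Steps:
l(k) = -3 + k (l(k) = k - 3 = -3 + k)
a(K) = (2 + K)*(7 + K) (a(K) = (K + 7)*(K + (-3 + 5)) = (7 + K)*(K + 2) = (7 + K)*(2 + K) = (2 + K)*(7 + K))
a(-1/7)*(17 + 3)**2 = (14 + (-1/7)**2 + 9*(-1/7))*(17 + 3)**2 = (14 + (-1*1/7)**2 + 9*(-1*1/7))*20**2 = (14 + (-1/7)**2 + 9*(-1/7))*400 = (14 + 1/49 - 9/7)*400 = (624/49)*400 = 249600/49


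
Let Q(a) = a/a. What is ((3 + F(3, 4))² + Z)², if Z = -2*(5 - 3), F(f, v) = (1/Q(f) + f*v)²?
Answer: 874976400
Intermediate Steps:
Q(a) = 1
F(f, v) = (1 + f*v)² (F(f, v) = (1/1 + f*v)² = (1 + f*v)²)
Z = -4 (Z = -2*2 = -4)
((3 + F(3, 4))² + Z)² = ((3 + (1 + 3*4)²)² - 4)² = ((3 + (1 + 12)²)² - 4)² = ((3 + 13²)² - 4)² = ((3 + 169)² - 4)² = (172² - 4)² = (29584 - 4)² = 29580² = 874976400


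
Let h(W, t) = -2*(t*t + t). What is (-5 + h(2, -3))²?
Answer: 289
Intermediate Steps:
h(W, t) = -2*t - 2*t² (h(W, t) = -2*(t² + t) = -2*(t + t²) = -2*t - 2*t²)
(-5 + h(2, -3))² = (-5 - 2*(-3)*(1 - 3))² = (-5 - 2*(-3)*(-2))² = (-5 - 12)² = (-17)² = 289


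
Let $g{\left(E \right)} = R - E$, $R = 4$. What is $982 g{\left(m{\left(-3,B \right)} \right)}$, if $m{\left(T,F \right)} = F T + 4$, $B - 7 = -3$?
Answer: $11784$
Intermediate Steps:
$B = 4$ ($B = 7 - 3 = 4$)
$m{\left(T,F \right)} = 4 + F T$
$g{\left(E \right)} = 4 - E$
$982 g{\left(m{\left(-3,B \right)} \right)} = 982 \left(4 - \left(4 + 4 \left(-3\right)\right)\right) = 982 \left(4 - \left(4 - 12\right)\right) = 982 \left(4 - -8\right) = 982 \left(4 + 8\right) = 982 \cdot 12 = 11784$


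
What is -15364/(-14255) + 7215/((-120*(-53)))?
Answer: 13370991/6044120 ≈ 2.2122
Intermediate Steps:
-15364/(-14255) + 7215/((-120*(-53))) = -15364*(-1/14255) + 7215/6360 = 15364/14255 + 7215*(1/6360) = 15364/14255 + 481/424 = 13370991/6044120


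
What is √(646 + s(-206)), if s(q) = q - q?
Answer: √646 ≈ 25.417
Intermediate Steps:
s(q) = 0
√(646 + s(-206)) = √(646 + 0) = √646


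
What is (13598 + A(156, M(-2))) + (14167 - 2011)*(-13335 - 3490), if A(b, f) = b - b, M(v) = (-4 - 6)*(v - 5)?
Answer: -204511102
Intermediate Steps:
M(v) = 50 - 10*v (M(v) = -10*(-5 + v) = 50 - 10*v)
A(b, f) = 0
(13598 + A(156, M(-2))) + (14167 - 2011)*(-13335 - 3490) = (13598 + 0) + (14167 - 2011)*(-13335 - 3490) = 13598 + 12156*(-16825) = 13598 - 204524700 = -204511102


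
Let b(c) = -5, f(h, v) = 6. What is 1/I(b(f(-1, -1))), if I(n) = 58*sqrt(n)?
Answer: -I*sqrt(5)/290 ≈ -0.0077106*I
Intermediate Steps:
1/I(b(f(-1, -1))) = 1/(58*sqrt(-5)) = 1/(58*(I*sqrt(5))) = 1/(58*I*sqrt(5)) = -I*sqrt(5)/290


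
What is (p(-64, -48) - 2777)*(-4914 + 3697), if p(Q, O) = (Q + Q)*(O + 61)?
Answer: 5404697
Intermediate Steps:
p(Q, O) = 2*Q*(61 + O) (p(Q, O) = (2*Q)*(61 + O) = 2*Q*(61 + O))
(p(-64, -48) - 2777)*(-4914 + 3697) = (2*(-64)*(61 - 48) - 2777)*(-4914 + 3697) = (2*(-64)*13 - 2777)*(-1217) = (-1664 - 2777)*(-1217) = -4441*(-1217) = 5404697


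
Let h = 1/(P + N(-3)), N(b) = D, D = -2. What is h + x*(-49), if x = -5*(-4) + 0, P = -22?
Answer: -23521/24 ≈ -980.04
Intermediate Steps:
N(b) = -2
h = -1/24 (h = 1/(-22 - 2) = 1/(-24) = -1/24 ≈ -0.041667)
x = 20 (x = 20 + 0 = 20)
h + x*(-49) = -1/24 + 20*(-49) = -1/24 - 980 = -23521/24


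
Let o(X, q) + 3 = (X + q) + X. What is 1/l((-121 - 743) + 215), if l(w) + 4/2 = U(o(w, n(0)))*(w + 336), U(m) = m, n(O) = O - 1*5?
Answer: 1/408776 ≈ 2.4463e-6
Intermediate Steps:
n(O) = -5 + O (n(O) = O - 5 = -5 + O)
o(X, q) = -3 + q + 2*X (o(X, q) = -3 + ((X + q) + X) = -3 + (q + 2*X) = -3 + q + 2*X)
l(w) = -2 + (-8 + 2*w)*(336 + w) (l(w) = -2 + (-3 + (-5 + 0) + 2*w)*(w + 336) = -2 + (-3 - 5 + 2*w)*(336 + w) = -2 + (-8 + 2*w)*(336 + w))
1/l((-121 - 743) + 215) = 1/(-2690 + 2*((-121 - 743) + 215)² + 664*((-121 - 743) + 215)) = 1/(-2690 + 2*(-864 + 215)² + 664*(-864 + 215)) = 1/(-2690 + 2*(-649)² + 664*(-649)) = 1/(-2690 + 2*421201 - 430936) = 1/(-2690 + 842402 - 430936) = 1/408776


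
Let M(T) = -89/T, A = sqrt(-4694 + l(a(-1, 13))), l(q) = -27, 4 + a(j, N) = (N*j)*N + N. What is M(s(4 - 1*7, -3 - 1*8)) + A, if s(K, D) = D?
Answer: 89/11 + I*sqrt(4721) ≈ 8.0909 + 68.709*I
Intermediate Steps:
a(j, N) = -4 + N + j*N**2 (a(j, N) = -4 + ((N*j)*N + N) = -4 + (j*N**2 + N) = -4 + (N + j*N**2) = -4 + N + j*N**2)
A = I*sqrt(4721) (A = sqrt(-4694 - 27) = sqrt(-4721) = I*sqrt(4721) ≈ 68.709*I)
M(s(4 - 1*7, -3 - 1*8)) + A = -89/(-3 - 1*8) + I*sqrt(4721) = -89/(-3 - 8) + I*sqrt(4721) = -89/(-11) + I*sqrt(4721) = -89*(-1/11) + I*sqrt(4721) = 89/11 + I*sqrt(4721)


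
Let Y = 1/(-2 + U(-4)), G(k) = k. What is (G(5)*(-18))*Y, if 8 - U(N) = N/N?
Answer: -18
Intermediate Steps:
U(N) = 7 (U(N) = 8 - N/N = 8 - 1*1 = 8 - 1 = 7)
Y = 1/5 (Y = 1/(-2 + 7) = 1/5 ≈ 0.20000)
(G(5)*(-18))*Y = (5*(-18))*(1/5) = -90*1/5 = -18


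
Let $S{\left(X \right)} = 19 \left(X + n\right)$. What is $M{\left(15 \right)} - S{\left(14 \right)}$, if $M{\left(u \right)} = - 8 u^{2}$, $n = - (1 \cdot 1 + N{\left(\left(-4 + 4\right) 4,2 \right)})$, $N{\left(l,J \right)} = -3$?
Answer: $-2104$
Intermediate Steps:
$n = 2$ ($n = - (1 \cdot 1 - 3) = - (1 - 3) = \left(-1\right) \left(-2\right) = 2$)
$S{\left(X \right)} = 38 + 19 X$ ($S{\left(X \right)} = 19 \left(X + 2\right) = 19 \left(2 + X\right) = 38 + 19 X$)
$M{\left(15 \right)} - S{\left(14 \right)} = - 8 \cdot 15^{2} - \left(38 + 19 \cdot 14\right) = \left(-8\right) 225 - \left(38 + 266\right) = -1800 - 304 = -2104$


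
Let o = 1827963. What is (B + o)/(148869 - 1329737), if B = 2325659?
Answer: -2076811/590434 ≈ -3.5174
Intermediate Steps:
(B + o)/(148869 - 1329737) = (2325659 + 1827963)/(148869 - 1329737) = 4153622/(-1180868) = 4153622*(-1/1180868) = -2076811/590434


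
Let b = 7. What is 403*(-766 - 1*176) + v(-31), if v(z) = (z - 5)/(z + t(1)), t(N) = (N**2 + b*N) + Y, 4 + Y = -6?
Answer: -4175874/11 ≈ -3.7963e+5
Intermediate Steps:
Y = -10 (Y = -4 - 6 = -10)
t(N) = -10 + N**2 + 7*N (t(N) = (N**2 + 7*N) - 10 = -10 + N**2 + 7*N)
v(z) = (-5 + z)/(-2 + z) (v(z) = (z - 5)/(z + (-10 + 1**2 + 7*1)) = (-5 + z)/(z + (-10 + 1 + 7)) = (-5 + z)/(z - 2) = (-5 + z)/(-2 + z))
403*(-766 - 1*176) + v(-31) = 403*(-766 - 1*176) + (-5 - 31)/(-2 - 31) = 403*(-766 - 176) - 36/(-33) = 403*(-942) - 1/33*(-36) = -379626 + 12/11 = -4175874/11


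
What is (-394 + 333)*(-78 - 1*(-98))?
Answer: -1220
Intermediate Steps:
(-394 + 333)*(-78 - 1*(-98)) = -61*(-78 + 98) = -61*20 = -1220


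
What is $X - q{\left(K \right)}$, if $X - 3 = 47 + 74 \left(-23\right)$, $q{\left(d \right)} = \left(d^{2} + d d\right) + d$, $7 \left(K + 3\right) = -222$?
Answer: $- \frac{197345}{49} \approx -4027.4$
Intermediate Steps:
$K = - \frac{243}{7}$ ($K = -3 + \frac{1}{7} \left(-222\right) = -3 - \frac{222}{7} = - \frac{243}{7} \approx -34.714$)
$q{\left(d \right)} = d + 2 d^{2}$ ($q{\left(d \right)} = \left(d^{2} + d^{2}\right) + d = 2 d^{2} + d = d + 2 d^{2}$)
$X = -1652$ ($X = 3 + \left(47 + 74 \left(-23\right)\right) = 3 + \left(47 - 1702\right) = 3 - 1655 = -1652$)
$X - q{\left(K \right)} = -1652 - - \frac{243 \left(1 + 2 \left(- \frac{243}{7}\right)\right)}{7} = -1652 - - \frac{243 \left(1 - \frac{486}{7}\right)}{7} = -1652 - \left(- \frac{243}{7}\right) \left(- \frac{479}{7}\right) = -1652 - \frac{116397}{49} = - \frac{197345}{49}$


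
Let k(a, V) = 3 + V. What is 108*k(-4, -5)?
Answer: -216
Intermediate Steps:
108*k(-4, -5) = 108*(3 - 5) = 108*(-2) = -216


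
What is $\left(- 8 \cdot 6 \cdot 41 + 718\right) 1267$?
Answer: $-1583750$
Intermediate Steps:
$\left(- 8 \cdot 6 \cdot 41 + 718\right) 1267 = \left(\left(-8\right) 246 + 718\right) 1267 = \left(-1968 + 718\right) 1267 = \left(-1250\right) 1267 = -1583750$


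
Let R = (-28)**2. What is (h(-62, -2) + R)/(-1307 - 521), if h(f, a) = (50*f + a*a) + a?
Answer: 1157/914 ≈ 1.2659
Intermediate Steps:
R = 784
h(f, a) = a + a**2 + 50*f (h(f, a) = (50*f + a**2) + a = (a**2 + 50*f) + a = a + a**2 + 50*f)
(h(-62, -2) + R)/(-1307 - 521) = ((-2 + (-2)**2 + 50*(-62)) + 784)/(-1307 - 521) = ((-2 + 4 - 3100) + 784)/(-1828) = (-3098 + 784)*(-1/1828) = -2314*(-1/1828) = 1157/914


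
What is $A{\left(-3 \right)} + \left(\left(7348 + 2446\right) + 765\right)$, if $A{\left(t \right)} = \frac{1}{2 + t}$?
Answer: $10558$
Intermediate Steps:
$A{\left(-3 \right)} + \left(\left(7348 + 2446\right) + 765\right) = \frac{1}{2 - 3} + \left(\left(7348 + 2446\right) + 765\right) = \frac{1}{-1} + \left(9794 + 765\right) = -1 + 10559 = 10558$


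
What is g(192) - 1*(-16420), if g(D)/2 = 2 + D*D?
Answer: 90152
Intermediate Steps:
g(D) = 4 + 2*D² (g(D) = 2*(2 + D*D) = 2*(2 + D²) = 4 + 2*D²)
g(192) - 1*(-16420) = (4 + 2*192²) - 1*(-16420) = (4 + 2*36864) + 16420 = (4 + 73728) + 16420 = 73732 + 16420 = 90152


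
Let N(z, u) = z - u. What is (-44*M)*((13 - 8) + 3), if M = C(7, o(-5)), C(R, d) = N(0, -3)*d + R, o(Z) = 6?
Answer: -8800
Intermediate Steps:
C(R, d) = R + 3*d (C(R, d) = (0 - 1*(-3))*d + R = (0 + 3)*d + R = 3*d + R = R + 3*d)
M = 25 (M = 7 + 3*6 = 7 + 18 = 25)
(-44*M)*((13 - 8) + 3) = (-44*25)*((13 - 8) + 3) = -1100*(5 + 3) = -1100*8 = -8800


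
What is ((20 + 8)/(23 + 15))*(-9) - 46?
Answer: -1000/19 ≈ -52.632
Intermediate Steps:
((20 + 8)/(23 + 15))*(-9) - 46 = (28/38)*(-9) - 46 = (28*(1/38))*(-9) - 46 = (14/19)*(-9) - 46 = -126/19 - 46 = -1000/19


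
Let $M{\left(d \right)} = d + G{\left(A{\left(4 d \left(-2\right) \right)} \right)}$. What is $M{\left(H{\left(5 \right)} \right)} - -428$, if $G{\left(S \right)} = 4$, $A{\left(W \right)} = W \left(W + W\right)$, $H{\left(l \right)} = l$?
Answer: $437$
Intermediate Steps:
$A{\left(W \right)} = 2 W^{2}$ ($A{\left(W \right)} = W 2 W = 2 W^{2}$)
$M{\left(d \right)} = 4 + d$ ($M{\left(d \right)} = d + 4 = 4 + d$)
$M{\left(H{\left(5 \right)} \right)} - -428 = \left(4 + 5\right) - -428 = 9 + 428 = 437$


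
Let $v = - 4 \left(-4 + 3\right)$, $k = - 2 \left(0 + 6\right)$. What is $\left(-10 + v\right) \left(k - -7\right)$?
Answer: $30$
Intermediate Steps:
$k = -12$ ($k = \left(-2\right) 6 = -12$)
$v = 4$ ($v = \left(-4\right) \left(-1\right) = 4$)
$\left(-10 + v\right) \left(k - -7\right) = \left(-10 + 4\right) \left(-12 - -7\right) = - 6 \left(-12 + 7\right) = \left(-6\right) \left(-5\right) = 30$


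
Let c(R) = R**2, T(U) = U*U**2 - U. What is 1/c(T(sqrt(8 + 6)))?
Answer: 1/2366 ≈ 0.00042265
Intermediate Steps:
T(U) = U**3 - U
1/c(T(sqrt(8 + 6))) = 1/(((sqrt(8 + 6))**3 - sqrt(8 + 6))**2) = 1/(((sqrt(14))**3 - sqrt(14))**2) = 1/((14*sqrt(14) - sqrt(14))**2) = 1/((13*sqrt(14))**2) = 1/2366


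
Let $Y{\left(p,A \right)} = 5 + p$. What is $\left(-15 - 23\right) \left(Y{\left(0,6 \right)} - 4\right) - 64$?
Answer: $-102$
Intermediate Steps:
$\left(-15 - 23\right) \left(Y{\left(0,6 \right)} - 4\right) - 64 = \left(-15 - 23\right) \left(\left(5 + 0\right) - 4\right) - 64 = - 38 \left(5 - 4\right) - 64 = \left(-38\right) 1 - 64 = -38 - 64 = -102$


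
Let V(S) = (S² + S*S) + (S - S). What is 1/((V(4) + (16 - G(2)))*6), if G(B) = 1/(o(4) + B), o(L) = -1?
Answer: 1/282 ≈ 0.0035461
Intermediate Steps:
G(B) = 1/(-1 + B)
V(S) = 2*S² (V(S) = (S² + S²) + 0 = 2*S² + 0 = 2*S²)
1/((V(4) + (16 - G(2)))*6) = 1/((2*4² + (16 - 1/(-1 + 2)))*6) = 1/((2*16 + (16 - 1/1))*6) = 1/((32 + (16 - 1*1))*6) = 1/((32 + (16 - 1))*6) = 1/((32 + 15)*6) = 1/(47*6) = 1/282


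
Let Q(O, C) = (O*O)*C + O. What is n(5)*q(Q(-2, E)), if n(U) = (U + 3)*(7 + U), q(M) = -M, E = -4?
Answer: 1728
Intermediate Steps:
Q(O, C) = O + C*O² (Q(O, C) = O²*C + O = C*O² + O = O + C*O²)
n(U) = (3 + U)*(7 + U)
n(5)*q(Q(-2, E)) = (21 + 5² + 10*5)*(-(-2)*(1 - 4*(-2))) = (21 + 25 + 50)*(-(-2)*(1 + 8)) = 96*(-(-2)*9) = 96*(-1*(-18)) = 96*18 = 1728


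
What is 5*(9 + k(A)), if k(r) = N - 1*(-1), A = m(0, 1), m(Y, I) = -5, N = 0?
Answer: 50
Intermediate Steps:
A = -5
k(r) = 1 (k(r) = 0 - 1*(-1) = 0 + 1 = 1)
5*(9 + k(A)) = 5*(9 + 1) = 5*10 = 50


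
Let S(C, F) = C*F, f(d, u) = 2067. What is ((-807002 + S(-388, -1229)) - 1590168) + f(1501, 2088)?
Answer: -1918251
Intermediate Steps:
((-807002 + S(-388, -1229)) - 1590168) + f(1501, 2088) = ((-807002 - 388*(-1229)) - 1590168) + 2067 = ((-807002 + 476852) - 1590168) + 2067 = (-330150 - 1590168) + 2067 = -1920318 + 2067 = -1918251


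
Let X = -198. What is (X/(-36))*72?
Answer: 396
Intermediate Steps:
(X/(-36))*72 = (-198/(-36))*72 = -1/36*(-198)*72 = (11/2)*72 = 396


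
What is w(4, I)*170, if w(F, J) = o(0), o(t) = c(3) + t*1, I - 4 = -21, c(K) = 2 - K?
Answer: -170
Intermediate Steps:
I = -17 (I = 4 - 21 = -17)
o(t) = -1 + t (o(t) = (2 - 1*3) + t*1 = (2 - 3) + t = -1 + t)
w(F, J) = -1 (w(F, J) = -1 + 0 = -1)
w(4, I)*170 = -1*170 = -170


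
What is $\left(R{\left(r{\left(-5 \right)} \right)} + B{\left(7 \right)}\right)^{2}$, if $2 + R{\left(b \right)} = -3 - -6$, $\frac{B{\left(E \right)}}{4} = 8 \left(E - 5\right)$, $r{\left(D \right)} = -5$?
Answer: $4225$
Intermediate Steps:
$B{\left(E \right)} = -160 + 32 E$ ($B{\left(E \right)} = 4 \cdot 8 \left(E - 5\right) = 4 \cdot 8 \left(-5 + E\right) = 4 \left(-40 + 8 E\right) = -160 + 32 E$)
$R{\left(b \right)} = 1$ ($R{\left(b \right)} = -2 - -3 = -2 + \left(-3 + 6\right) = -2 + 3 = 1$)
$\left(R{\left(r{\left(-5 \right)} \right)} + B{\left(7 \right)}\right)^{2} = \left(1 + \left(-160 + 32 \cdot 7\right)\right)^{2} = \left(1 + \left(-160 + 224\right)\right)^{2} = \left(1 + 64\right)^{2} = 65^{2} = 4225$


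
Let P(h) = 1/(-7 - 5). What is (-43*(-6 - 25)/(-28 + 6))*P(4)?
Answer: 1333/264 ≈ 5.0492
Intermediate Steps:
P(h) = -1/12 (P(h) = 1/(-12) = -1/12)
(-43*(-6 - 25)/(-28 + 6))*P(4) = -43*(-6 - 25)/(-28 + 6)*(-1/12) = -(-1333)/(-22)*(-1/12) = -(-1333)*(-1)/22*(-1/12) = -43*31/22*(-1/12) = -1333/22*(-1/12) = 1333/264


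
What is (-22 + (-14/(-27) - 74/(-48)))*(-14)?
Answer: 30149/108 ≈ 279.16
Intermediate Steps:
(-22 + (-14/(-27) - 74/(-48)))*(-14) = (-22 + (-14*(-1/27) - 74*(-1/48)))*(-14) = (-22 + (14/27 + 37/24))*(-14) = (-22 + 445/216)*(-14) = -4307/216*(-14) = 30149/108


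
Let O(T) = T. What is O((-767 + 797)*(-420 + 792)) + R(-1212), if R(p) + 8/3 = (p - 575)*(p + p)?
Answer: 13028536/3 ≈ 4.3428e+6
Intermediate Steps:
R(p) = -8/3 + 2*p*(-575 + p) (R(p) = -8/3 + (p - 575)*(p + p) = -8/3 + (-575 + p)*(2*p) = -8/3 + 2*p*(-575 + p))
O((-767 + 797)*(-420 + 792)) + R(-1212) = (-767 + 797)*(-420 + 792) + (-8/3 - 1150*(-1212) + 2*(-1212)**2) = 30*372 + (-8/3 + 1393800 + 2*1468944) = 11160 + (-8/3 + 1393800 + 2937888) = 11160 + 12995056/3 = 13028536/3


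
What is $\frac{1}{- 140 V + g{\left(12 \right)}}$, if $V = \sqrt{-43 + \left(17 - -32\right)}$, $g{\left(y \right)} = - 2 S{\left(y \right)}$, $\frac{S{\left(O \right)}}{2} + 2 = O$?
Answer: $\frac{1}{2900} - \frac{7 \sqrt{6}}{5800} \approx -0.0026115$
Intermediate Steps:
$S{\left(O \right)} = -4 + 2 O$
$g{\left(y \right)} = 8 - 4 y$ ($g{\left(y \right)} = - 2 \left(-4 + 2 y\right) = 8 - 4 y$)
$V = \sqrt{6}$ ($V = \sqrt{-43 + \left(17 + 32\right)} = \sqrt{-43 + 49} = \sqrt{6} \approx 2.4495$)
$\frac{1}{- 140 V + g{\left(12 \right)}} = \frac{1}{- 140 \sqrt{6} + \left(8 - 48\right)} = \frac{1}{- 140 \sqrt{6} - 40} = \frac{1}{-40 - 140 \sqrt{6}}$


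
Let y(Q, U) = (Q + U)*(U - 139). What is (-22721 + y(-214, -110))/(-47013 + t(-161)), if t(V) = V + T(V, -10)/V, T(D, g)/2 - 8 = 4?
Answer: -9330755/7595038 ≈ -1.2285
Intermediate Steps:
y(Q, U) = (-139 + U)*(Q + U) (y(Q, U) = (Q + U)*(-139 + U) = (-139 + U)*(Q + U))
T(D, g) = 24 (T(D, g) = 16 + 2*4 = 16 + 8 = 24)
t(V) = V + 24/V
(-22721 + y(-214, -110))/(-47013 + t(-161)) = (-22721 + ((-110)² - 139*(-214) - 139*(-110) - 214*(-110)))/(-47013 + (-161 + 24/(-161))) = (-22721 + (12100 + 29746 + 15290 + 23540))/(-47013 + (-161 + 24*(-1/161))) = (-22721 + 80676)/(-47013 + (-161 - 24/161)) = 57955/(-47013 - 25945/161) = 57955/(-7595038/161) = 57955*(-161/7595038) = -9330755/7595038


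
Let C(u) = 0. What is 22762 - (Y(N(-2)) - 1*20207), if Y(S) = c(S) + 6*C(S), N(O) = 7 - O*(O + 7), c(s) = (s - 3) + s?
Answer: 42938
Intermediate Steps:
c(s) = -3 + 2*s (c(s) = (-3 + s) + s = -3 + 2*s)
N(O) = 7 - O*(7 + O)
Y(S) = -3 + 2*S (Y(S) = (-3 + 2*S) + 6*0 = (-3 + 2*S) + 0 = -3 + 2*S)
22762 - (Y(N(-2)) - 1*20207) = 22762 - ((-3 + 2*(7 - 1*(-2)**2 - 7*(-2))) - 1*20207) = 22762 - ((-3 + 2*(7 - 1*4 + 14)) - 20207) = 22762 - ((-3 + 2*(7 - 4 + 14)) - 20207) = 22762 - ((-3 + 2*17) - 20207) = 22762 - ((-3 + 34) - 20207) = 22762 - (31 - 20207) = 22762 - 1*(-20176) = 22762 + 20176 = 42938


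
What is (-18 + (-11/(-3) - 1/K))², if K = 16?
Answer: 477481/2304 ≈ 207.24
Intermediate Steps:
(-18 + (-11/(-3) - 1/K))² = (-18 + (-11/(-3) - 1/16))² = (-18 + (-11*(-⅓) - 1*1/16))² = (-18 + (11/3 - 1/16))² = (-18 + 173/48)² = (-691/48)² = 477481/2304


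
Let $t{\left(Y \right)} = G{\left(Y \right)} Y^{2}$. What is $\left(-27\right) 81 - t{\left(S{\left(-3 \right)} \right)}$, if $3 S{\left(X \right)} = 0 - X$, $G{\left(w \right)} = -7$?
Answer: $-2180$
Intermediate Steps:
$S{\left(X \right)} = - \frac{X}{3}$ ($S{\left(X \right)} = \frac{0 - X}{3} = \frac{\left(-1\right) X}{3} = - \frac{X}{3}$)
$t{\left(Y \right)} = - 7 Y^{2}$
$\left(-27\right) 81 - t{\left(S{\left(-3 \right)} \right)} = \left(-27\right) 81 - - 7 \left(\left(- \frac{1}{3}\right) \left(-3\right)\right)^{2} = -2187 - - 7 \cdot 1^{2} = -2187 - \left(-7\right) 1 = -2187 - -7 = -2187 + 7 = -2180$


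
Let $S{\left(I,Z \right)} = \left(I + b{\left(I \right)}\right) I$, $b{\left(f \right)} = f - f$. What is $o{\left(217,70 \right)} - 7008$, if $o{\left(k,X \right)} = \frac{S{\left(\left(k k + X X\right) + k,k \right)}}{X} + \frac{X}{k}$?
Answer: $\frac{6033875204}{155} \approx 3.8928 \cdot 10^{7}$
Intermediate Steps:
$b{\left(f \right)} = 0$
$S{\left(I,Z \right)} = I^{2}$ ($S{\left(I,Z \right)} = \left(I + 0\right) I = I I = I^{2}$)
$o{\left(k,X \right)} = \frac{X}{k} + \frac{\left(k + X^{2} + k^{2}\right)^{2}}{X}$ ($o{\left(k,X \right)} = \frac{\left(\left(k k + X X\right) + k\right)^{2}}{X} + \frac{X}{k} = \frac{\left(\left(k^{2} + X^{2}\right) + k\right)^{2}}{X} + \frac{X}{k} = \frac{\left(\left(X^{2} + k^{2}\right) + k\right)^{2}}{X} + \frac{X}{k} = \frac{\left(k + X^{2} + k^{2}\right)^{2}}{X} + \frac{X}{k} = \frac{X}{k} + \frac{\left(k + X^{2} + k^{2}\right)^{2}}{X}$)
$o{\left(217,70 \right)} - 7008 = \left(\frac{70}{217} + \frac{\left(217 + 70^{2} + 217^{2}\right)^{2}}{70}\right) - 7008 = \left(70 \cdot \frac{1}{217} + \frac{\left(217 + 4900 + 47089\right)^{2}}{70}\right) - 7008 = \left(\frac{10}{31} + \frac{52206^{2}}{70}\right) - 7008 = \left(\frac{10}{31} + \frac{1}{70} \cdot 2725466436\right) - 7008 = \left(\frac{10}{31} + \frac{194676174}{5}\right) - 7008 = \frac{6034961444}{155} - 7008 = \frac{6033875204}{155}$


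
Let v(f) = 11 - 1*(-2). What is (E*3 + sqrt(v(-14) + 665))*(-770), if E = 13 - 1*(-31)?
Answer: -101640 - 770*sqrt(678) ≈ -1.2169e+5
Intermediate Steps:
E = 44 (E = 13 + 31 = 44)
v(f) = 13 (v(f) = 11 + 2 = 13)
(E*3 + sqrt(v(-14) + 665))*(-770) = (44*3 + sqrt(13 + 665))*(-770) = (132 + sqrt(678))*(-770) = -101640 - 770*sqrt(678)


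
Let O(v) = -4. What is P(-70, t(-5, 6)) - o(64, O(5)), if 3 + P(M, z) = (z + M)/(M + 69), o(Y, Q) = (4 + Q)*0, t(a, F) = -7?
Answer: 74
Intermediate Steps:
o(Y, Q) = 0
P(M, z) = -3 + (M + z)/(69 + M) (P(M, z) = -3 + (z + M)/(M + 69) = -3 + (M + z)/(69 + M))
P(-70, t(-5, 6)) - o(64, O(5)) = (-207 - 7 - 2*(-70))/(69 - 70) - 1*0 = (-207 - 7 + 140)/(-1) + 0 = -1*(-74) + 0 = 74 + 0 = 74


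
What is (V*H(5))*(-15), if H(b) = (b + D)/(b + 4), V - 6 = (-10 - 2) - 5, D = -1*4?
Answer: 55/3 ≈ 18.333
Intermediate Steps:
D = -4
V = -11 (V = 6 + ((-10 - 2) - 5) = 6 + (-12 - 5) = 6 - 17 = -11)
H(b) = (-4 + b)/(4 + b) (H(b) = (b - 4)/(b + 4) = (-4 + b)/(4 + b))
(V*H(5))*(-15) = -11*(-4 + 5)/(4 + 5)*(-15) = -11/9*(-15) = 55/3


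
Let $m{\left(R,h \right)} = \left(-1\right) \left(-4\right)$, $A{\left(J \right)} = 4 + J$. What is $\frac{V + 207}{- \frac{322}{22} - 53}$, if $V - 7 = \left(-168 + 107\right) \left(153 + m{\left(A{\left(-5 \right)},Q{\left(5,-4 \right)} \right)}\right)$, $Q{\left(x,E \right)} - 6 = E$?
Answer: $\frac{34331}{248} \approx 138.43$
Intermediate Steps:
$Q{\left(x,E \right)} = 6 + E$
$m{\left(R,h \right)} = 4$
$V = -9570$ ($V = 7 + \left(-168 + 107\right) \left(153 + 4\right) = 7 - 9577 = -9570$)
$\frac{V + 207}{- \frac{322}{22} - 53} = \frac{-9570 + 207}{- \frac{322}{22} - 53} = \frac{1}{\left(-322\right) \frac{1}{22} - 53} \left(-9363\right) = \frac{1}{- \frac{161}{11} - 53} \left(-9363\right) = \frac{1}{- \frac{744}{11}} \left(-9363\right) = \left(- \frac{11}{744}\right) \left(-9363\right) = \frac{34331}{248}$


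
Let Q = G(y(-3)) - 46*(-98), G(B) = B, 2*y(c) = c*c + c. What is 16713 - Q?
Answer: 12202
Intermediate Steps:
y(c) = c/2 + c**2/2 (y(c) = (c*c + c)/2 = (c**2 + c)/2 = (c + c**2)/2 = c/2 + c**2/2)
Q = 4511 (Q = (1/2)*(-3)*(1 - 3) - 46*(-98) = (1/2)*(-3)*(-2) + 4508 = 3 + 4508 = 4511)
16713 - Q = 16713 - 1*4511 = 16713 - 4511 = 12202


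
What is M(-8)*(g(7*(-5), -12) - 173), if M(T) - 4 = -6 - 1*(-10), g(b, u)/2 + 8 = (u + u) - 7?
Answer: -2008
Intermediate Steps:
g(b, u) = -30 + 4*u (g(b, u) = -16 + 2*((u + u) - 7) = -16 + 2*(2*u - 7) = -16 + 2*(-7 + 2*u) = -16 + (-14 + 4*u) = -30 + 4*u)
M(T) = 8 (M(T) = 4 + (-6 - 1*(-10)) = 4 + (-6 + 10) = 4 + 4 = 8)
M(-8)*(g(7*(-5), -12) - 173) = 8*((-30 + 4*(-12)) - 173) = 8*((-30 - 48) - 173) = 8*(-78 - 173) = 8*(-251) = -2008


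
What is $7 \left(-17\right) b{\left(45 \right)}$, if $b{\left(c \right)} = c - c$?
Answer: $0$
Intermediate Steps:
$b{\left(c \right)} = 0$
$7 \left(-17\right) b{\left(45 \right)} = 7 \left(-17\right) 0 = \left(-119\right) 0 = 0$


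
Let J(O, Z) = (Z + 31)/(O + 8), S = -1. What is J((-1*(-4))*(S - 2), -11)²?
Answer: 25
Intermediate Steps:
J(O, Z) = (31 + Z)/(8 + O)
J((-1*(-4))*(S - 2), -11)² = ((31 - 11)/(8 + (-1*(-4))*(-1 - 2)))² = (20/(8 + 4*(-3)))² = (20/(8 - 12))² = (20/(-4))² = (-¼*20)² = (-5)² = 25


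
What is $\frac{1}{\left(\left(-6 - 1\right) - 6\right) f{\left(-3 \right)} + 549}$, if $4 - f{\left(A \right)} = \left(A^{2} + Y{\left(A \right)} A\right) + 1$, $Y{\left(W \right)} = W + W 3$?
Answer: $\frac{1}{1095} \approx 0.00091324$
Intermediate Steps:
$Y{\left(W \right)} = 4 W$ ($Y{\left(W \right)} = W + 3 W = 4 W$)
$f{\left(A \right)} = 3 - 5 A^{2}$ ($f{\left(A \right)} = 4 - \left(\left(A^{2} + 4 A A\right) + 1\right) = 4 - \left(\left(A^{2} + 4 A^{2}\right) + 1\right) = 4 - \left(5 A^{2} + 1\right) = 4 - \left(1 + 5 A^{2}\right) = 3 - 5 A^{2}$)
$\frac{1}{\left(\left(-6 - 1\right) - 6\right) f{\left(-3 \right)} + 549} = \frac{1}{\left(\left(-6 - 1\right) - 6\right) \left(3 - 5 \left(-3\right)^{2}\right) + 549} = \frac{1}{\left(-7 - 6\right) \left(3 - 45\right) + 549} = \frac{1}{- 13 \left(3 - 45\right) + 549} = \frac{1}{\left(-13\right) \left(-42\right) + 549} = \frac{1}{546 + 549} = \frac{1}{1095}$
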